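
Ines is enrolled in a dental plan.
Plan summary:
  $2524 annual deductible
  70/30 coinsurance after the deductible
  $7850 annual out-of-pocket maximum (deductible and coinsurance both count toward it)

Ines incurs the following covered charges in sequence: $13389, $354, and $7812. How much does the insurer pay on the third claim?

Claim 1 ($13389): $2524 to deductible, leaving $10865; patient's 30% is $3259.50. Patient owes $5783.50 (running OOP $5783.50). Insurer: $13389 − $5783.50 = $7605.50.
Claim 2 ($354): deductible already satisfied, so patient's share is 30% × $354 = $106.20. Cost to patient: $106.20. OOP to date $5889.70. Plan pays $354 − $106.20 = $247.80.
Claim 3 ($7812): deductible already satisfied, so patient's share is 30% × $7812 = $2343.60. That would push OOP to $8233.30, over the $7850 cap, so patient pays $7850 − $5889.70 = $1960.30. Plan pays $7812 − $1960.30 = $5851.70.

$5851.70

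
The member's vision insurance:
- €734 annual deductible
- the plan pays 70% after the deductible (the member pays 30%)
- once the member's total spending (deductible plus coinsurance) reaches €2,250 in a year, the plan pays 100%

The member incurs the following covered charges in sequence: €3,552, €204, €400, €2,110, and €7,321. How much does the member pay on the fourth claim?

€489.40

Bill 1, €3,552: €734 finishes the deductible; €2,818 goes to coinsurance; 30% of €2,818 = €845.40. Member owes €1,579.40 (running OOP €1,579.40).
Bill 2, €204: 30% coinsurance on €204 = €61.20. Member pays €61.20; OOP now €1,640.60.
Bill 3, €400: deductible already satisfied, so member's share is 30% × €400 = €120. Member owes €120 (running OOP €1,760.60).
Bill 4, €2,110: deductible met; 30% of €2,110 = €633. That would push OOP to €2,393.60, over the €2,250 cap, so member pays €2,250 − €1,760.60 = €489.40.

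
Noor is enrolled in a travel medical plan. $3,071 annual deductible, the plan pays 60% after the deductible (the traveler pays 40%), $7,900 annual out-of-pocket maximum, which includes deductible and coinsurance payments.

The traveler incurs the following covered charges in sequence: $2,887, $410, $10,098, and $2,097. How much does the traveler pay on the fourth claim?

$699.40

Claim 1 ($2,887): entire amount goes to the deductible. Cost to traveler: $2,887. OOP to date $2,887.
Claim 2 ($410): $184 finishes the deductible; $226 goes to coinsurance; traveler's 40% is $90.40. Traveler owes $274.40 (running OOP $3,161.40).
Claim 3 ($10,098): deductible met; 40% of $10,098 = $4,039.20. Traveler owes $4,039.20 (running OOP $7,200.60).
Claim 4 ($2,097): deductible met; 40% of $2,097 = $838.80. OOP would hit $8,039.40 > $7,900, so the cap limits the traveler to $7,900 − $7,200.60 = $699.40.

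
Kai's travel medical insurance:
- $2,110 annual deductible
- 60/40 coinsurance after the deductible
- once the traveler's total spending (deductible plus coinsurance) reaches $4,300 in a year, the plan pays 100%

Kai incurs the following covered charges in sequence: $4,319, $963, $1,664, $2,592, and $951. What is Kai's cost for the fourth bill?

$255.60

Bill 1, $4,319: deductible takes $2,110, $2,209 remains; coinsurance $2,209 × 40% = $883.60. Traveler pays $2,993.60; OOP now $2,993.60.
Bill 2, $963: deductible met; 40% of $963 = $385.20. Cost to traveler: $385.20. OOP to date $3,378.80.
Bill 3, $1,664: 40% coinsurance on $1,664 = $665.60. Cost to traveler: $665.60. OOP to date $4,044.40.
Bill 4, $2,592: 40% coinsurance on $2,592 = $1,036.80. That would push OOP to $5,081.20, over the $4,300 cap, so traveler pays $4,300 − $4,044.40 = $255.60.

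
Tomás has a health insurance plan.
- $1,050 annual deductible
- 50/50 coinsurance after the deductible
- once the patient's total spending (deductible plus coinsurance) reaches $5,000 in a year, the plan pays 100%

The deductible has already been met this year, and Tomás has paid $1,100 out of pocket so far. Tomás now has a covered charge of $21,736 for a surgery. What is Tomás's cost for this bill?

The deductible is already satisfied, so the full bill goes to coinsurance.
50% of $21,736 = $10,868 falls to the patient.
Year-to-date out-of-pocket would reach $1,100 + $10,868 = $11,968, above the $5,000 maximum, so the patient pays only $5,000 − $1,100 = $3,900.

$3,900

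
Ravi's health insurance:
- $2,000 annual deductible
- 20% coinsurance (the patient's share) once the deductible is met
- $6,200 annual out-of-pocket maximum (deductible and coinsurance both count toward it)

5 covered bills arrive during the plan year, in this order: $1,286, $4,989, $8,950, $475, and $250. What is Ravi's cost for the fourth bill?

$95

#1 ($1,286): all of it applies to the deductible. Cost to patient: $1,286. OOP to date $1,286.
#2 ($4,989): $714 finishes the deductible; $4,275 goes to coinsurance; coinsurance $4,275 × 20% = $855. Cost to patient: $1,569. OOP to date $2,855.
#3 ($8,950): deductible already satisfied, so patient's share is 20% × $8,950 = $1,790. Patient owes $1,790 (running OOP $4,645).
#4 ($475): deductible already satisfied, so patient's share is 20% × $475 = $95. Cost to patient: $95. OOP to date $4,740.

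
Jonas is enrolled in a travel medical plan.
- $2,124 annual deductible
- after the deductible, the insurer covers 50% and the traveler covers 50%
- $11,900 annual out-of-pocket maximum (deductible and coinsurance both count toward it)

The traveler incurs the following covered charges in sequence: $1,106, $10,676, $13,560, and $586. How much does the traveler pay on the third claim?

$4,947

#1 ($1,106): entire amount goes to the deductible. Traveler pays $1,106; OOP now $1,106.
#2 ($10,676): deductible takes $1,018, $9,658 remains; coinsurance $9,658 × 50% = $4,829. Traveler pays $5,847; OOP now $6,953.
#3 ($13,560): deductible already satisfied, so traveler's share is 50% × $13,560 = $6,780. Adding that to $6,953 gives $13,733, past the $11,900 cap; traveler pays only $11,900 − $6,953 = $4,947.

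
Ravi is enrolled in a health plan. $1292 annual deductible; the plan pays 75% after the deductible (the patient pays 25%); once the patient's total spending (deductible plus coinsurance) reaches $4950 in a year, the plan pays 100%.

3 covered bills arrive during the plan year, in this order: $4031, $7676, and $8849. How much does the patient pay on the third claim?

$1054.25

Claim 1 — $4031: deductible takes $1292, $2739 remains; patient's 25% is $684.75. Patient pays $1976.75; OOP now $1976.75.
Claim 2 — $7676: deductible already satisfied, so patient's share is 25% × $7676 = $1919. Patient owes $1919 (running OOP $3895.75).
Claim 3 — $8849: deductible met; 25% of $8849 = $2212.25. Adding that to $3895.75 gives $6108, past the $4950 cap; patient pays only $4950 − $3895.75 = $1054.25.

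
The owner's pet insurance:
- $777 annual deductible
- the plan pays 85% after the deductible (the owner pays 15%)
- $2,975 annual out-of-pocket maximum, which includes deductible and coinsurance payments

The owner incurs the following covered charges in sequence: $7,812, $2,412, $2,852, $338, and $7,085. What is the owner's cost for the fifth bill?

Bill 1, $7,812: $777 finishes the deductible; $7,035 goes to coinsurance; coinsurance $7,035 × 15% = $1,055.25. Cost to owner: $1,832.25. OOP to date $1,832.25.
Bill 2, $2,412: deductible met; 15% of $2,412 = $361.80. Owner owes $361.80 (running OOP $2,194.05).
Bill 3, $2,852: deductible met; 15% of $2,852 = $427.80. Owner pays $427.80; OOP now $2,621.85.
Bill 4, $338: deductible already satisfied, so owner's share is 15% × $338 = $50.70. Cost to owner: $50.70. OOP to date $2,672.55.
Bill 5, $7,085: 15% coinsurance on $7,085 = $1,062.75. That would push OOP to $3,735.30, over the $2,975 cap, so owner pays $2,975 − $2,672.55 = $302.45.

$302.45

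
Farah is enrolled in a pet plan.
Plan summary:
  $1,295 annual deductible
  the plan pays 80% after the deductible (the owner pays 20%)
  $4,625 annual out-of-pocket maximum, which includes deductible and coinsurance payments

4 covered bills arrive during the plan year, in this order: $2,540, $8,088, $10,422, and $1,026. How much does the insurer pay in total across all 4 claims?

$17,451

Claim 1 ($2,540): $1,295 finishes the deductible; $1,245 goes to coinsurance; 20% of $1,245 = $249. Cost to owner: $1,544. OOP to date $1,544. Insurer: $2,540 − $1,544 = $996.
Claim 2 ($8,088): deductible met; 20% of $8,088 = $1,617.60. Owner owes $1,617.60 (running OOP $3,161.60). Plan pays $8,088 − $1,617.60 = $6,470.40.
Claim 3 ($10,422): deductible already satisfied, so owner's share is 20% × $10,422 = $2,084.40. Adding that to $3,161.60 gives $5,246, past the $4,625 cap; owner pays only $4,625 − $3,161.60 = $1,463.40. Plan pays $10,422 − $1,463.40 = $8,958.60.
Claim 4 ($1,026): deductible met; 20% of $1,026 = $205.20. That would push OOP to $4,830.20, over the $4,625 cap, so owner pays $4,625 − $4,625 = $0. Insurer: $1,026 − $0 = $1,026.
Insurer total = bills − owner's total = $22,076 − $4,625 = $17,451.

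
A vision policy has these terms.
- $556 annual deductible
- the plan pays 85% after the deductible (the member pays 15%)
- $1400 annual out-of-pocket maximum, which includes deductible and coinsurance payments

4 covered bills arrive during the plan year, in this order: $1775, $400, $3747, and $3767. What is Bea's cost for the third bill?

$562.05

#1 ($1775): deductible takes $556, $1219 remains; coinsurance $1219 × 15% = $182.85. Member pays $738.85; OOP now $738.85.
#2 ($400): deductible already satisfied, so member's share is 15% × $400 = $60. Member owes $60 (running OOP $798.85).
#3 ($3747): deductible met; 15% of $3747 = $562.05. Cost to member: $562.05. OOP to date $1360.90.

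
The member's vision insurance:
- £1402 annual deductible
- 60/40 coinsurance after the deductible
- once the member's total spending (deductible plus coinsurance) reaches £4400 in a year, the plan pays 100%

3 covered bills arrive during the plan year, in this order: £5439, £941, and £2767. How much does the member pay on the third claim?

£1006.80

Claim 1 — £5439: £1402 to deductible, leaving £4037; member's 40% is £1614.80. Cost to member: £3016.80. OOP to date £3016.80.
Claim 2 — £941: 40% coinsurance on £941 = £376.40. Member pays £376.40; OOP now £3393.20.
Claim 3 — £2767: deductible met; 40% of £2767 = £1106.80. OOP would hit £4500 > £4400, so the cap limits the member to £4400 − £3393.20 = £1006.80.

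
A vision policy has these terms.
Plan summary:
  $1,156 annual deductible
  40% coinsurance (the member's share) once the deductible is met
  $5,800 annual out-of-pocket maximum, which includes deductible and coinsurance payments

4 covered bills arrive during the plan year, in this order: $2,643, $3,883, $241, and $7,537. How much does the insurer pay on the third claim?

#1 ($2,643): deductible takes $1,156, $1,487 remains; member's 40% is $594.80. Cost to member: $1,750.80. OOP to date $1,750.80. Plan pays $2,643 − $1,750.80 = $892.20.
#2 ($3,883): deductible met; 40% of $3,883 = $1,553.20. Member owes $1,553.20 (running OOP $3,304). Plan pays $3,883 − $1,553.20 = $2,329.80.
#3 ($241): deductible already satisfied, so member's share is 40% × $241 = $96.40. Member owes $96.40 (running OOP $3,400.40). Insurer: $241 − $96.40 = $144.60.

$144.60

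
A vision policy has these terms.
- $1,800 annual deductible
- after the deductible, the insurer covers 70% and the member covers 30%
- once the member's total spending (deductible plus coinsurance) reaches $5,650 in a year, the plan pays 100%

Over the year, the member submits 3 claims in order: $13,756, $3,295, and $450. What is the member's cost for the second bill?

#1 ($13,756): deductible takes $1,800, $11,956 remains; 30% of $11,956 = $3,586.80. Member owes $5,386.80 (running OOP $5,386.80).
#2 ($3,295): 30% coinsurance on $3,295 = $988.50. Adding that to $5,386.80 gives $6,375.30, past the $5,650 cap; member pays only $5,650 − $5,386.80 = $263.20.

$263.20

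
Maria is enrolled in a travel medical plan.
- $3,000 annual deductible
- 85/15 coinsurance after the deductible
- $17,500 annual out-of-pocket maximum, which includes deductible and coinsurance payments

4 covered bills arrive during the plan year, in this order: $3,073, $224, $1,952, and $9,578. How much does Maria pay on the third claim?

Bill 1, $3,073: $3,000 finishes the deductible; $73 goes to coinsurance; traveler's 15% is $10.95. Traveler owes $3,010.95 (running OOP $3,010.95).
Bill 2, $224: deductible already satisfied, so traveler's share is 15% × $224 = $33.60. Cost to traveler: $33.60. OOP to date $3,044.55.
Bill 3, $1,952: deductible met; 15% of $1,952 = $292.80. Traveler owes $292.80 (running OOP $3,337.35).

$292.80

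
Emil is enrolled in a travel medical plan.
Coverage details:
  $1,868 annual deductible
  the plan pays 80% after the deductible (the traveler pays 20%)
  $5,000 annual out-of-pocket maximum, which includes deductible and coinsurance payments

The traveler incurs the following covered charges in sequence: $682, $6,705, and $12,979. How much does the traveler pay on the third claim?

$2,028.20

Claim 1 — $682: fully absorbed by the deductible. Cost to traveler: $682. OOP to date $682.
Claim 2 — $6,705: deductible takes $1,186, $5,519 remains; coinsurance $5,519 × 20% = $1,103.80. Cost to traveler: $2,289.80. OOP to date $2,971.80.
Claim 3 — $12,979: 20% coinsurance on $12,979 = $2,595.80. That would push OOP to $5,567.60, over the $5,000 cap, so traveler pays $5,000 − $2,971.80 = $2,028.20.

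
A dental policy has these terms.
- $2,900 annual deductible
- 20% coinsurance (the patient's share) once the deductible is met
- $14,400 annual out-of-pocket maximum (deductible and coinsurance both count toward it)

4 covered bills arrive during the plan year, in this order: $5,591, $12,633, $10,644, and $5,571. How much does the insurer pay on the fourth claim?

$4,456.80

Claim 1 ($5,591): $2,900 finishes the deductible; $2,691 goes to coinsurance; 20% of $2,691 = $538.20. Cost to patient: $3,438.20. OOP to date $3,438.20. Insurer: $5,591 − $3,438.20 = $2,152.80.
Claim 2 ($12,633): deductible already satisfied, so patient's share is 20% × $12,633 = $2,526.60. Patient owes $2,526.60 (running OOP $5,964.80). Plan pays $12,633 − $2,526.60 = $10,106.40.
Claim 3 ($10,644): 20% coinsurance on $10,644 = $2,128.80. Patient owes $2,128.80 (running OOP $8,093.60). Insurer: $10,644 − $2,128.80 = $8,515.20.
Claim 4 ($5,571): 20% coinsurance on $5,571 = $1,114.20. Cost to patient: $1,114.20. OOP to date $9,207.80. Insurer: $5,571 − $1,114.20 = $4,456.80.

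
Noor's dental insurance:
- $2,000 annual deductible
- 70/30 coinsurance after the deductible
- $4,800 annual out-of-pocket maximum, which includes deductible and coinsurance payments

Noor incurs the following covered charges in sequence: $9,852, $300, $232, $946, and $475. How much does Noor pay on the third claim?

Claim 1 ($9,852): deductible takes $2,000, $7,852 remains; 30% of $7,852 = $2,355.60. Patient pays $4,355.60; OOP now $4,355.60.
Claim 2 ($300): deductible already satisfied, so patient's share is 30% × $300 = $90. Cost to patient: $90. OOP to date $4,445.60.
Claim 3 ($232): deductible already satisfied, so patient's share is 30% × $232 = $69.60. Patient pays $69.60; OOP now $4,515.20.

$69.60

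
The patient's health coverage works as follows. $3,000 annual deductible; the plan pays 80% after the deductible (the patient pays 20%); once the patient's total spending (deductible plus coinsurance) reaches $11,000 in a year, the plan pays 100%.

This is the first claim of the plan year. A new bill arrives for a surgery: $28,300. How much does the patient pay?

$8,060

Nothing has been paid toward the $3,000 deductible, so the first $3,000 of this charge is applied there.
That leaves $28,300 − $3,000 = $25,300 for coinsurance.
Coinsurance: $25,300 × 20% = $5,060.
Patient responsibility before any cap: $3,000 + $5,060 = $8,060.
Cumulative spending $0 + $8,060 = $8,060 stays under the $11,000 maximum.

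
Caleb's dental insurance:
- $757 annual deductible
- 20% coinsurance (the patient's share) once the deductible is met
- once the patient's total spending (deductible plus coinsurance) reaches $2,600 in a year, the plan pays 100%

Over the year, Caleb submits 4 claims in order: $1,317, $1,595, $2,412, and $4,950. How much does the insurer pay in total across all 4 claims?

$7,674

Claim 1 ($1,317): $757 to deductible, leaving $560; coinsurance $560 × 20% = $112. Patient owes $869 (running OOP $869). Insurer: $1,317 − $869 = $448.
Claim 2 ($1,595): deductible already satisfied, so patient's share is 20% × $1,595 = $319. Patient owes $319 (running OOP $1,188). Insurer: $1,595 − $319 = $1,276.
Claim 3 ($2,412): deductible met; 20% of $2,412 = $482.40. Patient pays $482.40; OOP now $1,670.40. Insurer: $2,412 − $482.40 = $1,929.60.
Claim 4 ($4,950): 20% coinsurance on $4,950 = $990. That would push OOP to $2,660.40, over the $2,600 cap, so patient pays $2,600 − $1,670.40 = $929.60. Plan pays $4,950 − $929.60 = $4,020.40.
Insurer total: $448 + $1,276 + $1,929.60 + $4,020.40 = $7,674.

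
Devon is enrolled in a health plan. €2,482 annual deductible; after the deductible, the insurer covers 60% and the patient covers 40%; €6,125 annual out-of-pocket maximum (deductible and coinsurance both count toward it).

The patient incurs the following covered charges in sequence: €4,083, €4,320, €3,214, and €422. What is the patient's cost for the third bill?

Claim 1 — €4,083: deductible takes €2,482, €1,601 remains; coinsurance €1,601 × 40% = €640.40. Cost to patient: €3,122.40. OOP to date €3,122.40.
Claim 2 — €4,320: deductible met; 40% of €4,320 = €1,728. Patient owes €1,728 (running OOP €4,850.40).
Claim 3 — €3,214: deductible met; 40% of €3,214 = €1,285.60. That would push OOP to €6,136, over the €6,125 cap, so patient pays €6,125 − €4,850.40 = €1,274.60.

€1,274.60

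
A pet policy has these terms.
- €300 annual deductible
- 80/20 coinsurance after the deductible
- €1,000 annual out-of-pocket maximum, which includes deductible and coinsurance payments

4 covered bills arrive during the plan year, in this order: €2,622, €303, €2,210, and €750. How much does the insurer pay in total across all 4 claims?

€4,885

#1 (€2,622): €300 finishes the deductible; €2,322 goes to coinsurance; coinsurance €2,322 × 20% = €464.40. Owner owes €764.40 (running OOP €764.40). Plan pays €2,622 − €764.40 = €1,857.60.
#2 (€303): deductible already satisfied, so owner's share is 20% × €303 = €60.60. Cost to owner: €60.60. OOP to date €825. Plan pays €303 − €60.60 = €242.40.
#3 (€2,210): deductible met; 20% of €2,210 = €442. That would push OOP to €1,267, over the €1,000 cap, so owner pays €1,000 − €825 = €175. Insurer: €2,210 − €175 = €2,035.
#4 (€750): deductible met; 20% of €750 = €150. That would push OOP to €1,150, over the €1,000 cap, so owner pays €1,000 − €1,000 = €0. Plan pays €750 − €0 = €750.
Insurer total: €1,857.60 + €242.40 + €2,035 + €750 = €4,885.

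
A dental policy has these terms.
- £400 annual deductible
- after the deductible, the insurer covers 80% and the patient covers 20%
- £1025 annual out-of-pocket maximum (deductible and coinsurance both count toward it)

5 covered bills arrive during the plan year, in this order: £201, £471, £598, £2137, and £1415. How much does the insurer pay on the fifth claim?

Claim 1 (£201): fully absorbed by the deductible. Cost to patient: £201. OOP to date £201. Plan pays £201 − £201 = £0.
Claim 2 (£471): deductible takes £199, £272 remains; patient's 20% is £54.40. Patient pays £253.40; OOP now £454.40. Plan pays £471 − £253.40 = £217.60.
Claim 3 (£598): deductible met; 20% of £598 = £119.60. Cost to patient: £119.60. OOP to date £574. Plan pays £598 − £119.60 = £478.40.
Claim 4 (£2137): deductible already satisfied, so patient's share is 20% × £2137 = £427.40. Patient owes £427.40 (running OOP £1001.40). Plan pays £2137 − £427.40 = £1709.60.
Claim 5 (£1415): deductible already satisfied, so patient's share is 20% × £1415 = £283. Adding that to £1001.40 gives £1284.40, past the £1025 cap; patient pays only £1025 − £1001.40 = £23.60. Plan pays £1415 − £23.60 = £1391.40.

£1391.40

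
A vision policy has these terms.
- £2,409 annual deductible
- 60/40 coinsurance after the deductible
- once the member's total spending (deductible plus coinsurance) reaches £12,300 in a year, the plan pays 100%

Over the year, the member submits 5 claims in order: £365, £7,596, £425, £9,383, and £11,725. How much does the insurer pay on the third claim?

£255

Bill 1, £365: entire amount goes to the deductible. Member owes £365 (running OOP £365). Insurer: £365 − £365 = £0.
Bill 2, £7,596: £2,044 finishes the deductible; £5,552 goes to coinsurance; member's 40% is £2,220.80. Member pays £4,264.80; OOP now £4,629.80. Insurer: £7,596 − £4,264.80 = £3,331.20.
Bill 3, £425: deductible met; 40% of £425 = £170. Member pays £170; OOP now £4,799.80. Plan pays £425 − £170 = £255.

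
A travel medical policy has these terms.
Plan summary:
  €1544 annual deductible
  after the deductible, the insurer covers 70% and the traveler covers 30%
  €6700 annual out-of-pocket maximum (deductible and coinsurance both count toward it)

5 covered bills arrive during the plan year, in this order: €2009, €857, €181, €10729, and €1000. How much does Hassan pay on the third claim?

#1 (€2009): €1544 to deductible, leaving €465; traveler's 30% is €139.50. Traveler pays €1683.50; OOP now €1683.50.
#2 (€857): deductible met; 30% of €857 = €257.10. Cost to traveler: €257.10. OOP to date €1940.60.
#3 (€181): 30% coinsurance on €181 = €54.30. Traveler pays €54.30; OOP now €1994.90.

€54.30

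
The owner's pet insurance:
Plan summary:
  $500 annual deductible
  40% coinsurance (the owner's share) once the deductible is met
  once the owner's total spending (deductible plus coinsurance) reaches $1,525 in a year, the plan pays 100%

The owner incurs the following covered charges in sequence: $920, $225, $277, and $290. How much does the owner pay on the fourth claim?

$116

Claim 1 — $920: $500 finishes the deductible; $420 goes to coinsurance; owner's 40% is $168. Cost to owner: $668. OOP to date $668.
Claim 2 — $225: deductible met; 40% of $225 = $90. Owner owes $90 (running OOP $758).
Claim 3 — $277: 40% coinsurance on $277 = $110.80. Cost to owner: $110.80. OOP to date $868.80.
Claim 4 — $290: deductible met; 40% of $290 = $116. Cost to owner: $116. OOP to date $984.80.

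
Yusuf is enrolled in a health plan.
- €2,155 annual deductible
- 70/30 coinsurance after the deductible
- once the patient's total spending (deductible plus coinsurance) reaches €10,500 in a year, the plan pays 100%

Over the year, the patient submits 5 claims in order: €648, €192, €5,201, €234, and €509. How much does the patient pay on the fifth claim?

Claim 1 (€648): entire amount goes to the deductible. Cost to patient: €648. OOP to date €648.
Claim 2 (€192): entire amount goes to the deductible. Cost to patient: €192. OOP to date €840.
Claim 3 (€5,201): deductible takes €1,315, €3,886 remains; patient's 30% is €1,165.80. Patient pays €2,480.80; OOP now €3,320.80.
Claim 4 (€234): deductible met; 30% of €234 = €70.20. Patient pays €70.20; OOP now €3,391.
Claim 5 (€509): deductible already satisfied, so patient's share is 30% × €509 = €152.70. Cost to patient: €152.70. OOP to date €3,543.70.

€152.70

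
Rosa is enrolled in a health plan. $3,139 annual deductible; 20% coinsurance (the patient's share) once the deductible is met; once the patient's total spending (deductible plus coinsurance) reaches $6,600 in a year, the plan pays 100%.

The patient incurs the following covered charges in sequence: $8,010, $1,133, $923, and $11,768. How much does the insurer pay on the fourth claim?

$9,692.40

Claim 1 ($8,010): $3,139 to deductible, leaving $4,871; coinsurance $4,871 × 20% = $974.20. Cost to patient: $4,113.20. OOP to date $4,113.20. Insurer: $8,010 − $4,113.20 = $3,896.80.
Claim 2 ($1,133): deductible already satisfied, so patient's share is 20% × $1,133 = $226.60. Patient pays $226.60; OOP now $4,339.80. Plan pays $1,133 − $226.60 = $906.40.
Claim 3 ($923): deductible met; 20% of $923 = $184.60. Patient pays $184.60; OOP now $4,524.40. Plan pays $923 − $184.60 = $738.40.
Claim 4 ($11,768): deductible met; 20% of $11,768 = $2,353.60. OOP would hit $6,878 > $6,600, so the cap limits the patient to $6,600 − $4,524.40 = $2,075.60. Plan pays $11,768 − $2,075.60 = $9,692.40.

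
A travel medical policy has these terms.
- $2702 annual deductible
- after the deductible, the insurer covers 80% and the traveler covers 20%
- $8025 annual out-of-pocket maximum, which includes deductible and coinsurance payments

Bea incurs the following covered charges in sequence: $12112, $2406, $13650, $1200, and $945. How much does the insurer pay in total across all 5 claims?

$22288

Claim 1 ($12112): deductible takes $2702, $9410 remains; 20% of $9410 = $1882. Traveler pays $4584; OOP now $4584. Insurer: $12112 − $4584 = $7528.
Claim 2 ($2406): 20% coinsurance on $2406 = $481.20. Traveler owes $481.20 (running OOP $5065.20). Insurer: $2406 − $481.20 = $1924.80.
Claim 3 ($13650): 20% coinsurance on $13650 = $2730. Traveler pays $2730; OOP now $7795.20. Plan pays $13650 − $2730 = $10920.
Claim 4 ($1200): deductible met; 20% of $1200 = $240. OOP would hit $8035.20 > $8025, so the cap limits the traveler to $8025 − $7795.20 = $229.80. Plan pays $1200 − $229.80 = $970.20.
Claim 5 ($945): deductible met; 20% of $945 = $189. That would push OOP to $8214, over the $8025 cap, so traveler pays $8025 − $8025 = $0. Insurer: $945 − $0 = $945.
Insurer total = bills − traveler's total = $30313 − $8025 = $22288.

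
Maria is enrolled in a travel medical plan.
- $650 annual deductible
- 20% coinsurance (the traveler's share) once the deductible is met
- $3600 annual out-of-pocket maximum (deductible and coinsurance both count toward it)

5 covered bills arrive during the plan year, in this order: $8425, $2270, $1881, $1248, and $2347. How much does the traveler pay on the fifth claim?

$315.20

#1 ($8425): $650 to deductible, leaving $7775; traveler's 20% is $1555. Traveler owes $2205 (running OOP $2205).
#2 ($2270): deductible already satisfied, so traveler's share is 20% × $2270 = $454. Traveler pays $454; OOP now $2659.
#3 ($1881): deductible met; 20% of $1881 = $376.20. Traveler owes $376.20 (running OOP $3035.20).
#4 ($1248): deductible met; 20% of $1248 = $249.60. Cost to traveler: $249.60. OOP to date $3284.80.
#5 ($2347): 20% coinsurance on $2347 = $469.40. OOP would hit $3754.20 > $3600, so the cap limits the traveler to $3600 − $3284.80 = $315.20.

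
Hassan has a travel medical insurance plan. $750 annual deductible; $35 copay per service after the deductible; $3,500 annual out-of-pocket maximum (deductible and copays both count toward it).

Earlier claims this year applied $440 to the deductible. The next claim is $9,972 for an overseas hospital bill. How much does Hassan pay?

$345

Deductible still to meet: $750 − $440 = $310.
After the $310 deductible portion, $9,972 − $310 = $9,662 is subject to the copay.
Copay on this service: $35.
Traveler responsibility before any cap: $310 + $35 = $345.
Total out-of-pocket so far would be $440 + $345 = $785, below the $3,500 cap — no reduction.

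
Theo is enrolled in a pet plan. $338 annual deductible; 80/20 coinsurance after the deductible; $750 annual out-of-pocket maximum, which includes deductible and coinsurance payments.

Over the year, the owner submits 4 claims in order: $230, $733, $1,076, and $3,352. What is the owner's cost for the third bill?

Claim 1 — $230: fully absorbed by the deductible. Owner pays $230; OOP now $230.
Claim 2 — $733: $108 to deductible, leaving $625; owner's 20% is $125. Owner owes $233 (running OOP $463).
Claim 3 — $1,076: deductible already satisfied, so owner's share is 20% × $1,076 = $215.20. Owner pays $215.20; OOP now $678.20.

$215.20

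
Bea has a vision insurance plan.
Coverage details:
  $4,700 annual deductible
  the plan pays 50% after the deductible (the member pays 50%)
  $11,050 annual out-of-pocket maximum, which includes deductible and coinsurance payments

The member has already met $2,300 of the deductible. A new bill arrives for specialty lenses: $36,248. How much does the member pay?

Remaining deductible: $4,700 − $2,300 = $2,400.
That leaves $36,248 − $2,400 = $33,848 for coinsurance.
50% of $33,848 = $16,924 falls to the member.
So the member owes $2,400 + $16,924 = $19,324 before any cap.
That would bring total out-of-pocket to $21,624, past the $11,050 cap. The member is capped at $11,050 − $2,300 = $8,750 on this claim.

$8,750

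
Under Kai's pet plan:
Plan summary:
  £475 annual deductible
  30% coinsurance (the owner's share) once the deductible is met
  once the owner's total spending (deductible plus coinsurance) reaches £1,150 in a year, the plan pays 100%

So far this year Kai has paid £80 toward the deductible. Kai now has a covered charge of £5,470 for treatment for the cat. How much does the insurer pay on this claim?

£80 of the £475 deductible is already met, leaving £395.
That leaves £5,470 − £395 = £5,075 for coinsurance.
Owner's 30% share of £5,075 is £1,522.50.
Owner responsibility before any cap: £395 + £1,522.50 = £1,917.50.
Adding £1,917.50 to the £80 already spent would give £1,997.50, which exceeds the £1,150 cap; the owner pays just £1,150 − £80 = £1,070.
The plan picks up £5,470 − £1,070 = £4,400.

£4,400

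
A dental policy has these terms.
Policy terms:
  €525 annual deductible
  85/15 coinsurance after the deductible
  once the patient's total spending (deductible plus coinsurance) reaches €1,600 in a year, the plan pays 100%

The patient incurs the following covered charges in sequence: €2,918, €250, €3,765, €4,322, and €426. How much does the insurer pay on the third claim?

Claim 1 (€2,918): €525 to deductible, leaving €2,393; 15% of €2,393 = €358.95. Patient owes €883.95 (running OOP €883.95). Plan pays €2,918 − €883.95 = €2,034.05.
Claim 2 (€250): deductible met; 15% of €250 = €37.50. Patient owes €37.50 (running OOP €921.45). Insurer: €250 − €37.50 = €212.50.
Claim 3 (€3,765): 15% coinsurance on €3,765 = €564.75. Patient pays €564.75; OOP now €1,486.20. Insurer: €3,765 − €564.75 = €3,200.25.

€3,200.25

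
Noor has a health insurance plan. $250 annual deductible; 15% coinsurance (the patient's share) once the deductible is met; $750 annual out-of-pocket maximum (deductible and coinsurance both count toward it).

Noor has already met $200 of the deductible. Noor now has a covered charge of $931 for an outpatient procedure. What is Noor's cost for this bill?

$182.15

$200 of the $250 deductible is already met, leaving $50.
The remaining $881 (= $931 − $50) moves to coinsurance.
15% of $881 = $132.15 falls to the patient.
Patient responsibility before any cap: $50 + $132.15 = $182.15.
Year-to-date out-of-pocket becomes $200 + $182.15 = $382.15, still under the $750 maximum, so no cap applies.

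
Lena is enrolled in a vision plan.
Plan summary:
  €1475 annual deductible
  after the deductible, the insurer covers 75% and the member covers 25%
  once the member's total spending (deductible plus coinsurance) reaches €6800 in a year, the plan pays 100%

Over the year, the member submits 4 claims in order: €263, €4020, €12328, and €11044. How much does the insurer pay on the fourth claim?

#1 (€263): fully absorbed by the deductible. Member pays €263; OOP now €263. Insurer: €263 − €263 = €0.
#2 (€4020): €1212 finishes the deductible; €2808 goes to coinsurance; 25% of €2808 = €702. Member owes €1914 (running OOP €2177). Insurer: €4020 − €1914 = €2106.
#3 (€12328): deductible already satisfied, so member's share is 25% × €12328 = €3082. Member owes €3082 (running OOP €5259). Plan pays €12328 − €3082 = €9246.
#4 (€11044): deductible met; 25% of €11044 = €2761. That would push OOP to €8020, over the €6800 cap, so member pays €6800 − €5259 = €1541. Plan pays €11044 − €1541 = €9503.

€9503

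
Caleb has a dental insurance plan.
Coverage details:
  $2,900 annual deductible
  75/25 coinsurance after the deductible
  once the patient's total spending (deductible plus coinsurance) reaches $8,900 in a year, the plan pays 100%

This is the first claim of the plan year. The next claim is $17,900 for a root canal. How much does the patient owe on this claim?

Nothing has been paid toward the $2,900 deductible, so the first $2,900 of this charge is applied there.
The remaining $15,000 (= $17,900 − $2,900) moves to coinsurance.
25% of $15,000 = $3,750 falls to the patient.
So the patient owes $2,900 + $3,750 = $6,650 before any cap.
Cumulative spending $0 + $6,650 = $6,650 stays under the $8,900 maximum.

$6,650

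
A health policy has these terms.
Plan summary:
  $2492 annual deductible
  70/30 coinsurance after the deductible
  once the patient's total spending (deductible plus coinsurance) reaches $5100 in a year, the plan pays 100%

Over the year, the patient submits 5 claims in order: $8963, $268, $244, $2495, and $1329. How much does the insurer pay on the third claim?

Bill 1, $8963: $2492 to deductible, leaving $6471; coinsurance $6471 × 30% = $1941.30. Patient owes $4433.30 (running OOP $4433.30). Insurer: $8963 − $4433.30 = $4529.70.
Bill 2, $268: 30% coinsurance on $268 = $80.40. Patient owes $80.40 (running OOP $4513.70). Plan pays $268 − $80.40 = $187.60.
Bill 3, $244: deductible met; 30% of $244 = $73.20. Patient owes $73.20 (running OOP $4586.90). Plan pays $244 − $73.20 = $170.80.

$170.80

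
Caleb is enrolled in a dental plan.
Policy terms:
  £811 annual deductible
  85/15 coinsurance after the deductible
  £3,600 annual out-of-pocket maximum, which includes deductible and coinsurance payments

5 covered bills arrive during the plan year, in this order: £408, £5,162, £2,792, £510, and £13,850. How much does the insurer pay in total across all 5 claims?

£19,122

#1 (£408): entire amount goes to the deductible. Patient owes £408 (running OOP £408). Plan pays £408 − £408 = £0.
#2 (£5,162): £403 finishes the deductible; £4,759 goes to coinsurance; coinsurance £4,759 × 15% = £713.85. Cost to patient: £1,116.85. OOP to date £1,524.85. Plan pays £5,162 − £1,116.85 = £4,045.15.
#3 (£2,792): deductible met; 15% of £2,792 = £418.80. Patient pays £418.80; OOP now £1,943.65. Insurer: £2,792 − £418.80 = £2,373.20.
#4 (£510): deductible already satisfied, so patient's share is 15% × £510 = £76.50. Patient owes £76.50 (running OOP £2,020.15). Plan pays £510 − £76.50 = £433.50.
#5 (£13,850): deductible met; 15% of £13,850 = £2,077.50. Adding that to £2,020.15 gives £4,097.65, past the £3,600 cap; patient pays only £3,600 − £2,020.15 = £1,579.85. Plan pays £13,850 − £1,579.85 = £12,270.15.
Insurer total = bills − patient's total = £22,722 − £3,600 = £19,122.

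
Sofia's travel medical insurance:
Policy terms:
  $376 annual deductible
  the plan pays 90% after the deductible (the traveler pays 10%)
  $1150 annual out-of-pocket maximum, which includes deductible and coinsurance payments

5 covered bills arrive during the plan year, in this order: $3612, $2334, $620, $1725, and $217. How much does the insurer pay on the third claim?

$558

Claim 1 — $3612: $376 to deductible, leaving $3236; coinsurance $3236 × 10% = $323.60. Cost to traveler: $699.60. OOP to date $699.60. Plan pays $3612 − $699.60 = $2912.40.
Claim 2 — $2334: deductible met; 10% of $2334 = $233.40. Cost to traveler: $233.40. OOP to date $933. Insurer: $2334 − $233.40 = $2100.60.
Claim 3 — $620: deductible already satisfied, so traveler's share is 10% × $620 = $62. Cost to traveler: $62. OOP to date $995. Insurer: $620 − $62 = $558.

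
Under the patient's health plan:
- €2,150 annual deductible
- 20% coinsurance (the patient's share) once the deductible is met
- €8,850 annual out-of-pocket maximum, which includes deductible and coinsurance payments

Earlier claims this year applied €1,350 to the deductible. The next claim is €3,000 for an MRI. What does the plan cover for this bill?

€1,760

€1,350 of the €2,150 deductible is already met, leaving €800.
The remaining €2,200 (= €3,000 − €800) moves to coinsurance.
Coinsurance: €2,200 × 20% = €440.
So the patient owes €800 + €440 = €1,240 before any cap.
Total out-of-pocket so far would be €1,350 + €1,240 = €2,590, below the €8,850 cap — no reduction.
The plan picks up €3,000 − €1,240 = €1,760.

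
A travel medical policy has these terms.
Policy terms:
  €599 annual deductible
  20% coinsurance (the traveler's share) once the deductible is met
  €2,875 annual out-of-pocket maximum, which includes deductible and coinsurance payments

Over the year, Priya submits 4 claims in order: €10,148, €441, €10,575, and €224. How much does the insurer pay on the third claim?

Claim 1 (€10,148): deductible takes €599, €9,549 remains; traveler's 20% is €1,909.80. Cost to traveler: €2,508.80. OOP to date €2,508.80. Insurer: €10,148 − €2,508.80 = €7,639.20.
Claim 2 (€441): deductible met; 20% of €441 = €88.20. Cost to traveler: €88.20. OOP to date €2,597. Plan pays €441 − €88.20 = €352.80.
Claim 3 (€10,575): 20% coinsurance on €10,575 = €2,115. OOP would hit €4,712 > €2,875, so the cap limits the traveler to €2,875 − €2,597 = €278. Insurer: €10,575 − €278 = €10,297.

€10,297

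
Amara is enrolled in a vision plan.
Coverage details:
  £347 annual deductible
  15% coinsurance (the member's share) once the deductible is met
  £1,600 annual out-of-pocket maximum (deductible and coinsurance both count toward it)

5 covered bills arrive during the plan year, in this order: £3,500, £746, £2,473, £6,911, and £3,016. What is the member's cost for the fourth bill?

£297.20

Claim 1 — £3,500: £347 finishes the deductible; £3,153 goes to coinsurance; member's 15% is £472.95. Cost to member: £819.95. OOP to date £819.95.
Claim 2 — £746: deductible met; 15% of £746 = £111.90. Member pays £111.90; OOP now £931.85.
Claim 3 — £2,473: deductible already satisfied, so member's share is 15% × £2,473 = £370.95. Cost to member: £370.95. OOP to date £1,302.80.
Claim 4 — £6,911: deductible already satisfied, so member's share is 15% × £6,911 = £1,036.65. OOP would hit £2,339.45 > £1,600, so the cap limits the member to £1,600 − £1,302.80 = £297.20.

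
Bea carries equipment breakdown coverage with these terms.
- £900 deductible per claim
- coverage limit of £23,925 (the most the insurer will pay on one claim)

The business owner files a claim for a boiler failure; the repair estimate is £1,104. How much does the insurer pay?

After the deductible, £1,104 − £900 = £204 remains.
£204 is within the £23,925 limit, so the insurer pays £204.

£204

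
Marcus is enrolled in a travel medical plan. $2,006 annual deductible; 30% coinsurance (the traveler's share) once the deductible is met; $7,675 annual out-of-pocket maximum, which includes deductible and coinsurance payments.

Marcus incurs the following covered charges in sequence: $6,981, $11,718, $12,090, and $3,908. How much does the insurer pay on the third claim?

Claim 1 — $6,981: $2,006 to deductible, leaving $4,975; coinsurance $4,975 × 30% = $1,492.50. Cost to traveler: $3,498.50. OOP to date $3,498.50. Insurer: $6,981 − $3,498.50 = $3,482.50.
Claim 2 — $11,718: deductible already satisfied, so traveler's share is 30% × $11,718 = $3,515.40. Traveler owes $3,515.40 (running OOP $7,013.90). Insurer: $11,718 − $3,515.40 = $8,202.60.
Claim 3 — $12,090: 30% coinsurance on $12,090 = $3,627. OOP would hit $10,640.90 > $7,675, so the cap limits the traveler to $7,675 − $7,013.90 = $661.10. Insurer: $12,090 − $661.10 = $11,428.90.

$11,428.90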